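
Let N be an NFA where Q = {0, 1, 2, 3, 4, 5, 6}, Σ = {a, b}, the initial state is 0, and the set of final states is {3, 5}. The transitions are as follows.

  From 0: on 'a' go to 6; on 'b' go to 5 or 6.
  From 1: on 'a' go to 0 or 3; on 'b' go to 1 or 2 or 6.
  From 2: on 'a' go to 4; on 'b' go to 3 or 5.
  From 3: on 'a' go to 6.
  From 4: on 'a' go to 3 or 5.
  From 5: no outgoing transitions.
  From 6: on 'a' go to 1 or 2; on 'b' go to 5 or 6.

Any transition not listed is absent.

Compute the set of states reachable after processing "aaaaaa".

Start in {0}.
Read 'a': 0→{6}; now {6}.
Read 'a': 6→{1, 2}; now {1, 2}.
Read 'a': 1→{0, 3}, 2→{4}; now {0, 3, 4}.
Read 'a': 0→{6}, 3→{6}, 4→{3, 5}; now {3, 5, 6}.
Read 'a': 3→{6}, 5→∅, 6→{1, 2}; now {1, 2, 6}.
Read 'a': 1→{0, 3}, 2→{4}, 6→{1, 2}; now {0, 1, 2, 3, 4}.

{0, 1, 2, 3, 4}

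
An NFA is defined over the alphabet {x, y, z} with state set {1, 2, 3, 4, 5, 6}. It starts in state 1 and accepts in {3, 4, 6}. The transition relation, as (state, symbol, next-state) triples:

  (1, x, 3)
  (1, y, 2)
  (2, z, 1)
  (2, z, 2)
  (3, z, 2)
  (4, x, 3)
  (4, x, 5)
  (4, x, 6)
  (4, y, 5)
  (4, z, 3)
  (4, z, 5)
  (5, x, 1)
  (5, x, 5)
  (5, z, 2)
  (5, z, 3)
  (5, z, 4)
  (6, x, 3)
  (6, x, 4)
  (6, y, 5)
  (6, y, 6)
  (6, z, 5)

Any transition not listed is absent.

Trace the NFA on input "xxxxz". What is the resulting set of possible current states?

Start in {1}.
Read 'x': 1→{3}; now {3}.
Read 'x': 3→∅; now ∅.
The set is empty and remains empty for the remaining 3 symbols.

∅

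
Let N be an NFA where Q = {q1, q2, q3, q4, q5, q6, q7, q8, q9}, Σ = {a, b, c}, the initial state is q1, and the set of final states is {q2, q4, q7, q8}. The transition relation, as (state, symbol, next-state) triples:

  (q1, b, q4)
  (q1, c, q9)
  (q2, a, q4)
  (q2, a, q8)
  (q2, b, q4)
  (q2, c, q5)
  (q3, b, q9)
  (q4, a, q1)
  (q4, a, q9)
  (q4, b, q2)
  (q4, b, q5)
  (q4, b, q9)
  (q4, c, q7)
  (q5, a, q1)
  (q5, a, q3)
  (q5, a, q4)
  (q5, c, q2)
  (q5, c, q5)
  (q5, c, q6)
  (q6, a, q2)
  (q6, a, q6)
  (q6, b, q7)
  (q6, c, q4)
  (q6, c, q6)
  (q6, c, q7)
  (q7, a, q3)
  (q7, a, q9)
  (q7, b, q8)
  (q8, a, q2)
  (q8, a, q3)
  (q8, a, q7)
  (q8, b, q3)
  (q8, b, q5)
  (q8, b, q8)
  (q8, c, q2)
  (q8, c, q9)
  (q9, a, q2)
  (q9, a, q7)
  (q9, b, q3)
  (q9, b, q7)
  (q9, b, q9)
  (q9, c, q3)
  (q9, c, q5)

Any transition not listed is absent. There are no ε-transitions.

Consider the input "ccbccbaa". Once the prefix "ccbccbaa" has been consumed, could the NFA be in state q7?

Yes

Start in {q1}.
Read 'c': q1→{q9}; now {q9}.
Read 'c': q9→{q3, q5}; now {q3, q5}.
Read 'b': q3→{q9}, q5→∅; now {q9}.
Read 'c': q9→{q3, q5}; now {q3, q5}.
Read 'c': q3→∅, q5→{q2, q5, q6}; now {q2, q5, q6}.
Read 'b': q2→{q4}, q5→∅, q6→{q7}; now {q4, q7}.
Read 'a': q4→{q1, q9}, q7→{q3, q9}; now {q1, q3, q9}.
Read 'a': q1→∅, q3→∅, q9→{q2, q7}; now {q2, q7}.
State q7 is in {q2, q7}.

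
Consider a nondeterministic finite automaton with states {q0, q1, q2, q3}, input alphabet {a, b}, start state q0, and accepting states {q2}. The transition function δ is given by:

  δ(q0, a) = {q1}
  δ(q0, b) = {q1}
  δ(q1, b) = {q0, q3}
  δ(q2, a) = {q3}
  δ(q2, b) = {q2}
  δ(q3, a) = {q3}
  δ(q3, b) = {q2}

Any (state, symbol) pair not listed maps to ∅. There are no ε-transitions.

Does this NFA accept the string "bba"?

No

Start in {q0}.
Read 'b': q0→{q1}; now {q1}.
Read 'b': q1→{q0, q3}; now {q0, q3}.
Read 'a': q0→{q1}, q3→{q3}; now {q1, q3}.
The final set {q1, q3} contains no accepting state.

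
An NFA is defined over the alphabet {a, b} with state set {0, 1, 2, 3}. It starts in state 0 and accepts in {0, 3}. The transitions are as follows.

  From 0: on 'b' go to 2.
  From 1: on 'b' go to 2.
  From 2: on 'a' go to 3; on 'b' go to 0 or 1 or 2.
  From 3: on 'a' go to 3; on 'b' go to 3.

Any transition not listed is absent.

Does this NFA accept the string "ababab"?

Start in {0}.
Read 'a': 0→∅; now ∅.
The set is empty and remains empty for the remaining 5 symbols.
The final set ∅ contains no accepting state.

No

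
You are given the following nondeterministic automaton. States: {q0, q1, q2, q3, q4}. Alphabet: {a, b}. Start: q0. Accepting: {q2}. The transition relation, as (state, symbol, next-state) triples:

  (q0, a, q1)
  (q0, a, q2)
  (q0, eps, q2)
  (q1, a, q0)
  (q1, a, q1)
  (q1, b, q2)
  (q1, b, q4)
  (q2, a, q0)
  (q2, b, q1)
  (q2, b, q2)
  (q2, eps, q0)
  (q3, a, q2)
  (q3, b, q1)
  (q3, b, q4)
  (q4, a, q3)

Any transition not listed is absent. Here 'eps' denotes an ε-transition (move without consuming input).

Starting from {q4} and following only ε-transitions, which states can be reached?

Begin with {q4}.
No ε-moves leave this set, so the closure equals the set itself.

{q4}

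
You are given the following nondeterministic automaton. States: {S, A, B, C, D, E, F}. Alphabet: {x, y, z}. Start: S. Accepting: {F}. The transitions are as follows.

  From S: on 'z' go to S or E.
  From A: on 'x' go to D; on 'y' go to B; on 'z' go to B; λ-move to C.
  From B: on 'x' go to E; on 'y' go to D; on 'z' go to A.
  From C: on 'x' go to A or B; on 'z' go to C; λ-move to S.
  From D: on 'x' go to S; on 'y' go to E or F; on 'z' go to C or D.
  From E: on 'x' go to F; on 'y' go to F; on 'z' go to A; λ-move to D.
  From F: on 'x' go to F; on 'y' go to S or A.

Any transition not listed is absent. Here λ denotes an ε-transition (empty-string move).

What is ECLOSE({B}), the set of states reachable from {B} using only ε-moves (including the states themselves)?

{B}

Begin with {B}.
No ε-moves leave this set, so the closure equals the set itself.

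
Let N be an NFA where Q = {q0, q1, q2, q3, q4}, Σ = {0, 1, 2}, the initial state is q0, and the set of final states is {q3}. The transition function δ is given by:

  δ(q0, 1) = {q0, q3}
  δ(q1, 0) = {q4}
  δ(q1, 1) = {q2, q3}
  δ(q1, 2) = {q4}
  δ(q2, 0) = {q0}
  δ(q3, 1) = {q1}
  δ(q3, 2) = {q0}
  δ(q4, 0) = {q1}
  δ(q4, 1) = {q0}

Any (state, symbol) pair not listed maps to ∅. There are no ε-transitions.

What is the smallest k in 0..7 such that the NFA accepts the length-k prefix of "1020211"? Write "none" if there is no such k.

Start in {q0}.
Read '1': {q0} → {q0, q3}.
None of the earlier sets intersect F, but {q0, q3} does.

1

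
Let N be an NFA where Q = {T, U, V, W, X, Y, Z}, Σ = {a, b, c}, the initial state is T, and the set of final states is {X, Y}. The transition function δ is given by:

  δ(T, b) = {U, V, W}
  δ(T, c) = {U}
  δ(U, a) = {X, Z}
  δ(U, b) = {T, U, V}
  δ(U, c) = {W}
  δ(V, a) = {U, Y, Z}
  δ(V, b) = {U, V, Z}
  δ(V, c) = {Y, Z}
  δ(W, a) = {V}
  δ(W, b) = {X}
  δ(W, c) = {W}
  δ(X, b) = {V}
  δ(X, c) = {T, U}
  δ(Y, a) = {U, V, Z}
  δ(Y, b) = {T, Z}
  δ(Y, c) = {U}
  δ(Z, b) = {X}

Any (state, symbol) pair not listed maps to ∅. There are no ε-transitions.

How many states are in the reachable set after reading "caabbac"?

Start in {T}.
Read 'c': {T} → {U}.
Read 'a': {U} → {X, Z}.
Read 'a': {X, Z} → ∅.
The set is empty and remains empty for the remaining 4 symbols.
That set has 0 states.

0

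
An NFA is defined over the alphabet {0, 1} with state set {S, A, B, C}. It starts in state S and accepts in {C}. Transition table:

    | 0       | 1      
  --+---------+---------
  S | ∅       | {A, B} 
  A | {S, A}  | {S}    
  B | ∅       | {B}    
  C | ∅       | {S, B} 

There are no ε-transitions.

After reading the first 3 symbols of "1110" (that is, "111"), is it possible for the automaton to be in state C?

No

Start in {S}.
Read '1': {S} → {A, B}.
Read '1': {A, B} → {S, B}.
Read '1': {S, B} → {A, B}.
State C is not in {A, B}.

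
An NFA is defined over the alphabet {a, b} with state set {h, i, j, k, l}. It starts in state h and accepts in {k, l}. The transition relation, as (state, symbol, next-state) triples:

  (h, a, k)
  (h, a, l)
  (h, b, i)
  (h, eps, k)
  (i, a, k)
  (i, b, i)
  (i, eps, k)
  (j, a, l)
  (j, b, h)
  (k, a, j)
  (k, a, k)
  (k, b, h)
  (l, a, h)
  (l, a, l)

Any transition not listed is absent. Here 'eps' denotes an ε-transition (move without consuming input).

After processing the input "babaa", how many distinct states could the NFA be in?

Start: ε-closure({h}) = {h, k}.
Read 'b': {h, k} → {h, i, k}.
Read 'a': {h, i, k} → {j, k, l}.
Read 'b': {j, k, l} → {h, k}.
Read 'a': {h, k} → {j, k, l}.
Read 'a': {j, k, l} → {h, j, k, l}.
That set has 4 states.

4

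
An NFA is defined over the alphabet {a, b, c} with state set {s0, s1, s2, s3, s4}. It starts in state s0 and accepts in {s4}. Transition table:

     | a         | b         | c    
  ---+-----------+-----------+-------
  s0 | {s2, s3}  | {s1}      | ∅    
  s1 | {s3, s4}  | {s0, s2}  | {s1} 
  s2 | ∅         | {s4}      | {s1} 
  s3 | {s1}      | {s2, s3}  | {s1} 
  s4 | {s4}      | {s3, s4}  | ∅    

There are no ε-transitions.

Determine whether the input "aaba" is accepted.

Start in {s0}.
Read 'a': s0→{s2, s3}; now {s2, s3}.
Read 'a': s2→∅, s3→{s1}; now {s1}.
Read 'b': s1→{s0, s2}; now {s0, s2}.
Read 'a': s0→{s2, s3}, s2→∅; now {s2, s3}.
The final set {s2, s3} contains no accepting state.

No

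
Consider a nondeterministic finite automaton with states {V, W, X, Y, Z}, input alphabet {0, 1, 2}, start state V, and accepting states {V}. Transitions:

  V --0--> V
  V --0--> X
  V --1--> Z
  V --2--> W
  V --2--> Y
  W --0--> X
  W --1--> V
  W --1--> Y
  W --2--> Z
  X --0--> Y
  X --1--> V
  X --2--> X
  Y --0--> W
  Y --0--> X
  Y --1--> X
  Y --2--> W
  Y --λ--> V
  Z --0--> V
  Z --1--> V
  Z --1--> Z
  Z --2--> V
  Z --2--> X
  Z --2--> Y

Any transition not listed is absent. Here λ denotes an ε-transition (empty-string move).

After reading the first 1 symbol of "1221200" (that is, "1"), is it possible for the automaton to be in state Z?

Start in {V}.
Read '1': {V} → {Z}.
State Z is in {Z}.

Yes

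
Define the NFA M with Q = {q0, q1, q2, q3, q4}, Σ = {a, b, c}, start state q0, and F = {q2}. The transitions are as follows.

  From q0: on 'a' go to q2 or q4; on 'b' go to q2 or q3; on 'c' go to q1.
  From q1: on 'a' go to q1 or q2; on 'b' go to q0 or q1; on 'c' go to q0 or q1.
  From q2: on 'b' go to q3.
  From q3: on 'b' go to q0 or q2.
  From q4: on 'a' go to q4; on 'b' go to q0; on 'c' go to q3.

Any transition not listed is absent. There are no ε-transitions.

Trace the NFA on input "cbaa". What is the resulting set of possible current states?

{q1, q2, q4}

Start in {q0}.
Read 'c': q0→{q1}; now {q1}.
Read 'b': q1→{q0, q1}; now {q0, q1}.
Read 'a': q0→{q2, q4}, q1→{q1, q2}; now {q1, q2, q4}.
Read 'a': q1→{q1, q2}, q2→∅, q4→{q4}; now {q1, q2, q4}.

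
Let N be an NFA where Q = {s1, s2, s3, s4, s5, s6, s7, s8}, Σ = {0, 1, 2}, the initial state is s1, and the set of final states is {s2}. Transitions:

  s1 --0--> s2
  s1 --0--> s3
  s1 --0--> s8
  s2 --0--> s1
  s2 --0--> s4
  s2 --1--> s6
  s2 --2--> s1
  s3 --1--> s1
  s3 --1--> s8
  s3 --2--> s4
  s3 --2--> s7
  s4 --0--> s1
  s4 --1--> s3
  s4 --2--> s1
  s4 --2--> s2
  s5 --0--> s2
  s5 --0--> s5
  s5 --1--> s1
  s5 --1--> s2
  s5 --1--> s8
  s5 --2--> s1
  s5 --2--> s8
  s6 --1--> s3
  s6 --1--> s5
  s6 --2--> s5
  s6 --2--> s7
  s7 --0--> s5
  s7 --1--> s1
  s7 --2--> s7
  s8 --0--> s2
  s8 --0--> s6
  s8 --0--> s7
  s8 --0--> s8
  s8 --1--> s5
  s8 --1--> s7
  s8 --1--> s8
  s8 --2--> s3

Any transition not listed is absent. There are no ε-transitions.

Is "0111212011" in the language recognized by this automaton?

Yes

Start in {s1}.
Read '0': s1→{s2, s3, s8}; now {s2, s3, s8}.
Read '1': s2→{s6}, s3→{s1, s8}, s8→{s5, s7, s8}; now {s1, s5, s6, s7, s8}.
Read '1': s1→∅, s5→{s1, s2, s8}, s6→{s3, s5}, s7→{s1}, s8→{s5, s7, s8}; now {s1, s2, s3, s5, s7, s8}.
Read '1': s1→∅, s2→{s6}, s3→{s1, s8}, s5→{s1, s2, s8}, s7→{s1}, s8→{s5, s7, s8}; now {s1, s2, s5, s6, s7, s8}.
Read '2': s1→∅, s2→{s1}, s5→{s1, s8}, s6→{s5, s7}, s7→{s7}, s8→{s3}; now {s1, s3, s5, s7, s8}.
Read '1': s1→∅, s3→{s1, s8}, s5→{s1, s2, s8}, s7→{s1}, s8→{s5, s7, s8}; now {s1, s2, s5, s7, s8}.
Read '2': s1→∅, s2→{s1}, s5→{s1, s8}, s7→{s7}, s8→{s3}; now {s1, s3, s7, s8}.
Read '0': s1→{s2, s3, s8}, s3→∅, s7→{s5}, s8→{s2, s6, s7, s8}; now {s2, s3, s5, s6, s7, s8}.
Read '1': s2→{s6}, s3→{s1, s8}, s5→{s1, s2, s8}, s6→{s3, s5}, s7→{s1}, s8→{s5, s7, s8}; now {s1, s2, s3, s5, s6, s7, s8}.
Read '1': s1→∅, s2→{s6}, s3→{s1, s8}, s5→{s1, s2, s8}, s6→{s3, s5}, s7→{s1}, s8→{s5, s7, s8}; now {s1, s2, s3, s5, s6, s7, s8}.
The final set {s1, s2, s3, s5, s6, s7, s8} contains the accepting state s2.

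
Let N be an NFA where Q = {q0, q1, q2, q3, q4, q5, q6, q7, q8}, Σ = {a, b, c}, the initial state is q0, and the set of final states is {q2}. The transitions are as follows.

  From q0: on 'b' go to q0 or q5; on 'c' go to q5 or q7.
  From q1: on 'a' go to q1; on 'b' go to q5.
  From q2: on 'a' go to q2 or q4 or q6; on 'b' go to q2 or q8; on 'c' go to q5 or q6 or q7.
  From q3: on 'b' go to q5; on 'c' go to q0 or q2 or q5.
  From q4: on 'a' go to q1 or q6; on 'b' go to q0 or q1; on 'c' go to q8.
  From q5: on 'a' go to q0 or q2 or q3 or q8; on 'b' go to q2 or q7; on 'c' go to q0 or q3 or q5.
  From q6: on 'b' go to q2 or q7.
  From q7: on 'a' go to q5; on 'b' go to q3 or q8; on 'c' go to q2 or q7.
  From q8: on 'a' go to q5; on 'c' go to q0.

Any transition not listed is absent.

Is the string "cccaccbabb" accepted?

Start in {q0}.
Read 'c': {q0} → {q5, q7}.
Read 'c': {q5, q7} → {q0, q2, q3, q5, q7}.
Read 'c': {q0, q2, q3, q5, q7} → {q0, q2, q3, q5, q6, q7}.
Read 'a': {q0, q2, q3, q5, q6, q7} → {q0, q2, q3, q4, q5, q6, q8}.
Read 'c': {q0, q2, q3, q4, q5, q6, q8} → {q0, q2, q3, q5, q6, q7, q8}.
Read 'c': {q0, q2, q3, q5, q6, q7, q8} → {q0, q2, q3, q5, q6, q7}.
Read 'b': {q0, q2, q3, q5, q6, q7} → {q0, q2, q3, q5, q7, q8}.
Read 'a': {q0, q2, q3, q5, q7, q8} → {q0, q2, q3, q4, q5, q6, q8}.
Read 'b': {q0, q2, q3, q4, q5, q6, q8} → {q0, q1, q2, q5, q7, q8}.
Read 'b': {q0, q1, q2, q5, q7, q8} → {q0, q2, q3, q5, q7, q8}.
The final set {q0, q2, q3, q5, q7, q8} contains the accepting state q2.

Yes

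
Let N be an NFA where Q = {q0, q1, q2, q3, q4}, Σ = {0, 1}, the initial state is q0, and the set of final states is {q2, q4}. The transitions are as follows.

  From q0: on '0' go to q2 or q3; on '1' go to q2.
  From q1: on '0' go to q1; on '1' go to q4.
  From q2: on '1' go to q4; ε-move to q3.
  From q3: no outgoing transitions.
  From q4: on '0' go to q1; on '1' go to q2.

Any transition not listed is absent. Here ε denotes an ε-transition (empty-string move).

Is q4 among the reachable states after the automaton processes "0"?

No

Start in {q0}.
Read '0': q0→{q2, q3}; now {q2, q3}.
State q4 is not in {q2, q3}.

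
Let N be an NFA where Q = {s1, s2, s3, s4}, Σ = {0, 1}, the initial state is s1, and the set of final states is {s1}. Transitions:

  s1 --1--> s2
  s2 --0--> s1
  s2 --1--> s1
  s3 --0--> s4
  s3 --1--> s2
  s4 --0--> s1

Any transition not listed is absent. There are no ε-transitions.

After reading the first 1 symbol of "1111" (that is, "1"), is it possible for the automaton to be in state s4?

No

Start in {s1}.
Read '1': {s1} → {s2}.
State s4 is not in {s2}.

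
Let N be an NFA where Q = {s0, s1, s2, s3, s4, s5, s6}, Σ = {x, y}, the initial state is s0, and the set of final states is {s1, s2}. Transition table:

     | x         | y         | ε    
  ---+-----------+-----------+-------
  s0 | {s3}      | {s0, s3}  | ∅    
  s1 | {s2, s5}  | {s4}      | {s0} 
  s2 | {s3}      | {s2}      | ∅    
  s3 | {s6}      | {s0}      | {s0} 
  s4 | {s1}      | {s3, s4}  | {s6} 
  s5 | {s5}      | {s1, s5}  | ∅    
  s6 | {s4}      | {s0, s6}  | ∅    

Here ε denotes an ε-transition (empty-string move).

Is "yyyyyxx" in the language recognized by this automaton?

Start in {s0}.
Read 'y': s0→{s0, s3}; now {s0, s3}.
Read 'y': s0→{s0, s3}, s3→{s0}; now {s0, s3}.
Read 'y': s0→{s0, s3}, s3→{s0}; now {s0, s3}.
Read 'y': s0→{s0, s3}, s3→{s0}; now {s0, s3}.
Read 'y': s0→{s0, s3}, s3→{s0}; now {s0, s3}.
Read 'x': s0→{s3}, s3→{s6}; union {s3, s6}; ε-closure = {s0, s3, s6}.
Read 'x': s0→{s3}, s3→{s6}, s6→{s4}; union {s3, s4, s6}; ε-closure = {s0, s3, s4, s6}.
The final set {s0, s3, s4, s6} contains no accepting state.

No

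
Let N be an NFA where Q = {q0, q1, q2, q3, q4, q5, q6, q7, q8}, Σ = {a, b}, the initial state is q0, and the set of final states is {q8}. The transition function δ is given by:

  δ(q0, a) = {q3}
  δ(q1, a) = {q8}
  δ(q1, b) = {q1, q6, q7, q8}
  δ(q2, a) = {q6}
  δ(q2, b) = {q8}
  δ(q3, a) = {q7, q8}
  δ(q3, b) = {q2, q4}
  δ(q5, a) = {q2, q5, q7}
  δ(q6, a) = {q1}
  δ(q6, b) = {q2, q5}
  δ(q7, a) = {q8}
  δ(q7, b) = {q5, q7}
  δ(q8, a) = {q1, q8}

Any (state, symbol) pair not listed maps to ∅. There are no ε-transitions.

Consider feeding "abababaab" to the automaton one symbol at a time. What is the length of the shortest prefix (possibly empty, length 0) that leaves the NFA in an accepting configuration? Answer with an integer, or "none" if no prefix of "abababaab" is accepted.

6

Start in {q0}.
Read 'a': {q0} → {q3}.
Read 'b': {q3} → {q2, q4}.
Read 'a': {q2, q4} → {q6}.
Read 'b': {q6} → {q2, q5}.
Read 'a': {q2, q5} → {q2, q5, q6, q7}.
Read 'b': {q2, q5, q6, q7} → {q2, q5, q7, q8}.
None of the earlier sets intersect F, but {q2, q5, q7, q8} does.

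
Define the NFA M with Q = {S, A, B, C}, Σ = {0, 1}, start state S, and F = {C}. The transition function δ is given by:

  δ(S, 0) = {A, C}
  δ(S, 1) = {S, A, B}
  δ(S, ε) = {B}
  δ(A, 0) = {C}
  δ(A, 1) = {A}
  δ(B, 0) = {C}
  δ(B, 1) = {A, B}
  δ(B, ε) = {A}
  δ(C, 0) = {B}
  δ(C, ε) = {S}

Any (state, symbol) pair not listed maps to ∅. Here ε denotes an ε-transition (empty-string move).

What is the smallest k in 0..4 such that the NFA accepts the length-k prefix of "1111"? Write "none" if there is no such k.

Start: ε-closure({S}) = {S, A, B}.
Read '1': S→{S, A, B}, A→{A}, B→{A, B}; now {S, A, B}.
Read '1': S→{S, A, B}, A→{A}, B→{A, B}; now {S, A, B}.
Read '1': S→{S, A, B}, A→{A}, B→{A, B}; now {S, A, B}.
Read '1': S→{S, A, B}, A→{A}, B→{A, B}; now {S, A, B}.
No reachable set along the way intersects F.

none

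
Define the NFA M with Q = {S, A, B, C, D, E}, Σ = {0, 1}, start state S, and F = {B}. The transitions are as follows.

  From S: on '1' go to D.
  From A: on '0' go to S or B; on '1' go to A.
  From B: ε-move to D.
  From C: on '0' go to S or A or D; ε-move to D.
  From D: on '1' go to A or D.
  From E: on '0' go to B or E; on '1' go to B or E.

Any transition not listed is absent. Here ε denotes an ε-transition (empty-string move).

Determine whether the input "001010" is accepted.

No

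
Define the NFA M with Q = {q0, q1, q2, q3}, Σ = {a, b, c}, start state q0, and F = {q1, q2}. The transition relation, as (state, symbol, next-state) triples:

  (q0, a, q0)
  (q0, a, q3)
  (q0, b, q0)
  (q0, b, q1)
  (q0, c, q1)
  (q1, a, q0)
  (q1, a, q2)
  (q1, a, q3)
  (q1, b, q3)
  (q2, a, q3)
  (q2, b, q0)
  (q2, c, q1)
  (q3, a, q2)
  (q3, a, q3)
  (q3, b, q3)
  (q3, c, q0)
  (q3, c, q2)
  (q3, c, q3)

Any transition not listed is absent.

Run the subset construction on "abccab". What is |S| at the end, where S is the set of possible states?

3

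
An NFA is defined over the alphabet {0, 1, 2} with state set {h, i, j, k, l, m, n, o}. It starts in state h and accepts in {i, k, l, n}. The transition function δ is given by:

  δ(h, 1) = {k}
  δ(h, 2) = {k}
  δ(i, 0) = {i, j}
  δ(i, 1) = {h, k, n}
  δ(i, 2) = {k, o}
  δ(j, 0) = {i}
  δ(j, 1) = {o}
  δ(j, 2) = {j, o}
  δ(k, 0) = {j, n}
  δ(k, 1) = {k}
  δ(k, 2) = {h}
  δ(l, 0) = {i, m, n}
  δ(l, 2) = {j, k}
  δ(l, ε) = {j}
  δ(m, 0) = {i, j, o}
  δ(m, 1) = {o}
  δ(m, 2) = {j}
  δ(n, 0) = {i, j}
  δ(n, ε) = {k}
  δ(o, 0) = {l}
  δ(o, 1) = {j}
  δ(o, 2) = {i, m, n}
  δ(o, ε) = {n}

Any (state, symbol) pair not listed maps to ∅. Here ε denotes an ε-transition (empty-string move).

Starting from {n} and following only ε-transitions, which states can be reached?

Begin with {n}.
ε-move n → k; add k.

{k, n}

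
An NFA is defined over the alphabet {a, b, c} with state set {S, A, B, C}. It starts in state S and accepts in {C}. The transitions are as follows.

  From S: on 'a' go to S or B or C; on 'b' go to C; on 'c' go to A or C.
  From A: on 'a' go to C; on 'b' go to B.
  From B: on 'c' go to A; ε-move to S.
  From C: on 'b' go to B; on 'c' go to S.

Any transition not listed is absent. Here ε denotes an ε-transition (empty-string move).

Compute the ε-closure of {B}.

Begin with {B}.
ε-move B → S; add S.

{S, B}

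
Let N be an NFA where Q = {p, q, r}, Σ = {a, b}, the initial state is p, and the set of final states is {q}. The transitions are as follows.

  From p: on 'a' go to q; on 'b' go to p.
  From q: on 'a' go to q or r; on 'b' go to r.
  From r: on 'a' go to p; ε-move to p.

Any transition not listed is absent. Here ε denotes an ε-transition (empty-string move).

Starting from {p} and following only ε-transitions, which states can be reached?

{p}

Begin with {p}.
No ε-moves leave this set, so the closure equals the set itself.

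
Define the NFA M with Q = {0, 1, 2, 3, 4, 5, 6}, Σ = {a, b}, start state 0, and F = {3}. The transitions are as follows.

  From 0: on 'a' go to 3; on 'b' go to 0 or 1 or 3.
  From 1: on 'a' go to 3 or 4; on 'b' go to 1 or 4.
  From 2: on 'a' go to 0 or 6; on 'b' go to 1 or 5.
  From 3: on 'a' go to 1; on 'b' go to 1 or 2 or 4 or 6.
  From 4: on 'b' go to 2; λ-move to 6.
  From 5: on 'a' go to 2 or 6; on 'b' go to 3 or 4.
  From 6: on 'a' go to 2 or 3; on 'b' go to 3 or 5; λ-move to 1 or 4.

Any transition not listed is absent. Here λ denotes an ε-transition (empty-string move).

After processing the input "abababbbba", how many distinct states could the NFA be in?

6

Start in {0}.
Read 'a': {0} → {3}.
Read 'b': {3} → {1, 2, 4, 6}.
Read 'a': {1, 2, 4, 6} → {0, 1, 2, 3, 4, 6}.
Read 'b': {0, 1, 2, 3, 4, 6} → {0, 1, 2, 3, 4, 5, 6}.
Read 'a': {0, 1, 2, 3, 4, 5, 6} → {0, 1, 2, 3, 4, 6}.
Read 'b': {0, 1, 2, 3, 4, 6} → {0, 1, 2, 3, 4, 5, 6}.
Read 'b': {0, 1, 2, 3, 4, 5, 6} → {0, 1, 2, 3, 4, 5, 6}.
Read 'b': {0, 1, 2, 3, 4, 5, 6} → {0, 1, 2, 3, 4, 5, 6}.
Read 'b': {0, 1, 2, 3, 4, 5, 6} → {0, 1, 2, 3, 4, 5, 6}.
Read 'a': {0, 1, 2, 3, 4, 5, 6} → {0, 1, 2, 3, 4, 6}.
That set has 6 states.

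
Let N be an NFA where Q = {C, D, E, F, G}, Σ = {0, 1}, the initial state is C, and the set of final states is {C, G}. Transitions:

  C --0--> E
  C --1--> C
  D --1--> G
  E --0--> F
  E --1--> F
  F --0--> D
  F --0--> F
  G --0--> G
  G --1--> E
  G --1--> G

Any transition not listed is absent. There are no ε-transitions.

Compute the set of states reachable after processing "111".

Start in {C}.
Read '1': {C} → {C}.
Read '1': {C} → {C}.
Read '1': {C} → {C}.

{C}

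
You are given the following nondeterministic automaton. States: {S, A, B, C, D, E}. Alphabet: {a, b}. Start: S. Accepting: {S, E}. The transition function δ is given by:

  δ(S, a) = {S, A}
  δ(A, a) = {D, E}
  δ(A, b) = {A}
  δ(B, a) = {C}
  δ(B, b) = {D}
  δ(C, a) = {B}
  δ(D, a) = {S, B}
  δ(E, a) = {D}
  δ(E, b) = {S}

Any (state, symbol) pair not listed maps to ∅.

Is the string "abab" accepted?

Yes

Start in {S}.
Read 'a': {S} → {S, A}.
Read 'b': {S, A} → {A}.
Read 'a': {A} → {D, E}.
Read 'b': {D, E} → {S}.
The final set {S} contains the accepting state S.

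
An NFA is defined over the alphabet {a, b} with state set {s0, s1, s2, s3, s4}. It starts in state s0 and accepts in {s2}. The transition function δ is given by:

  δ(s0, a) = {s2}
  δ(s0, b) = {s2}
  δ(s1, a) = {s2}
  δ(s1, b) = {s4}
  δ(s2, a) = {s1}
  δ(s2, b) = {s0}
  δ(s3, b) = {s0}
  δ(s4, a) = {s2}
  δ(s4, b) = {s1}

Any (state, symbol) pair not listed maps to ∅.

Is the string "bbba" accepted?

Start in {s0}.
Read 'b': s0→{s2}; now {s2}.
Read 'b': s2→{s0}; now {s0}.
Read 'b': s0→{s2}; now {s2}.
Read 'a': s2→{s1}; now {s1}.
The final set {s1} contains no accepting state.

No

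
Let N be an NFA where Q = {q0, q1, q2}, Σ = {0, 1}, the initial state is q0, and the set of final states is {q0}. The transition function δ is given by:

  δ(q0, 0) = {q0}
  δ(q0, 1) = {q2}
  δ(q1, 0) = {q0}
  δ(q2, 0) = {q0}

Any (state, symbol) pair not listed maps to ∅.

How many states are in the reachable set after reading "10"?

Start in {q0}.
Read '1': {q0} → {q2}.
Read '0': {q2} → {q0}.
That set has 1 state.

1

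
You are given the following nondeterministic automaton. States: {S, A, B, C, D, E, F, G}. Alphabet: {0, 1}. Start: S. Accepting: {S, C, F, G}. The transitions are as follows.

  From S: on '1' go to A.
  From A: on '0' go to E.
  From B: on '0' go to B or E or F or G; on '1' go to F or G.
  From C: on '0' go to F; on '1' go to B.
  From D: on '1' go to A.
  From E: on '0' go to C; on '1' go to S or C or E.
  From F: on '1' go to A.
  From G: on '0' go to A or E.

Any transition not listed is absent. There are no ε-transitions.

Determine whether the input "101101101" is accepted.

Yes

Start in {S}.
Read '1': S→{A}; now {A}.
Read '0': A→{E}; now {E}.
Read '1': E→{S, C, E}; now {S, C, E}.
Read '1': S→{A}, C→{B}, E→{S, C, E}; now {S, A, B, C, E}.
Read '0': S→∅, A→{E}, B→{B, E, F, G}, C→{F}, E→{C}; now {B, C, E, F, G}.
Read '1': B→{F, G}, C→{B}, E→{S, C, E}, F→{A}, G→∅; now {S, A, B, C, E, F, G}.
Read '1': S→{A}, A→∅, B→{F, G}, C→{B}, E→{S, C, E}, F→{A}, G→∅; now {S, A, B, C, E, F, G}.
Read '0': S→∅, A→{E}, B→{B, E, F, G}, C→{F}, E→{C}, F→∅, G→{A, E}; now {A, B, C, E, F, G}.
Read '1': A→∅, B→{F, G}, C→{B}, E→{S, C, E}, F→{A}, G→∅; now {S, A, B, C, E, F, G}.
The final set {S, A, B, C, E, F, G} contains the accepting states S, C, F, G.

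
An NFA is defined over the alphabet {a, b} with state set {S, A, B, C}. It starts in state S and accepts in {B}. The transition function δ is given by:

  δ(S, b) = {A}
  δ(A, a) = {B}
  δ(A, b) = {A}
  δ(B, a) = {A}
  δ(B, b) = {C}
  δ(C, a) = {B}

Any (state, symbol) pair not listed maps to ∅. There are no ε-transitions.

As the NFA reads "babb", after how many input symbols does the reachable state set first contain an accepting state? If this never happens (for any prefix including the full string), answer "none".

2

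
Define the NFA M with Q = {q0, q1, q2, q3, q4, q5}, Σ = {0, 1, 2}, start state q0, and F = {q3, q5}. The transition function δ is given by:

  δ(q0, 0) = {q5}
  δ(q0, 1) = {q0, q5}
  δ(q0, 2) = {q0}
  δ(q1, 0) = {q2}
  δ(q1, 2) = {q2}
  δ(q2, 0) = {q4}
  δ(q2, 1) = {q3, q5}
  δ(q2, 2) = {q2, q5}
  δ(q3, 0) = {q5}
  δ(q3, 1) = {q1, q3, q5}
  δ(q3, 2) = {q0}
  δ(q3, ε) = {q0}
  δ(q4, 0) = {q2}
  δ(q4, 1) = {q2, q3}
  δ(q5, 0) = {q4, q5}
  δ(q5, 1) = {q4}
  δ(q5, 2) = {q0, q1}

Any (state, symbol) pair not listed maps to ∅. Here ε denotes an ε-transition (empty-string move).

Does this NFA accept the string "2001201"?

Yes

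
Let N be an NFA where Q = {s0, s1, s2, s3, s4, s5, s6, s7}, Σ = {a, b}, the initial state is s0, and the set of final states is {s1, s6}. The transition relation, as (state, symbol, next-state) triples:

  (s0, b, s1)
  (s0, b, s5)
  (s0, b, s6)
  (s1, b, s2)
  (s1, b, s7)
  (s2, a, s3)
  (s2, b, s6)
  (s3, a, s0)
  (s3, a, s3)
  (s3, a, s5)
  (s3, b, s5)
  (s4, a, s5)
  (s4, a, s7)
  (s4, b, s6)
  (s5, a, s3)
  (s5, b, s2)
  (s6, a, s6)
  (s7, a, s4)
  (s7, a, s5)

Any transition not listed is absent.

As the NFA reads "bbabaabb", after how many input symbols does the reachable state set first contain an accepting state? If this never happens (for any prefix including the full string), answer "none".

1

Start in {s0}.
Read 'b': {s0} → {s1, s5, s6}.
None of the earlier sets intersect F, but {s1, s5, s6} does.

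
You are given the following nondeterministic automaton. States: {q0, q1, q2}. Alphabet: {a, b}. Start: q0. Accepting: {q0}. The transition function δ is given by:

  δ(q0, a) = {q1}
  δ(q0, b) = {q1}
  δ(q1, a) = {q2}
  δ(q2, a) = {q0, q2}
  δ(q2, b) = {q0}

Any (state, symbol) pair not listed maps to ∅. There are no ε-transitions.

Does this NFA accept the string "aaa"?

Start in {q0}.
Read 'a': q0→{q1}; now {q1}.
Read 'a': q1→{q2}; now {q2}.
Read 'a': q2→{q0, q2}; now {q0, q2}.
The final set {q0, q2} contains the accepting state q0.

Yes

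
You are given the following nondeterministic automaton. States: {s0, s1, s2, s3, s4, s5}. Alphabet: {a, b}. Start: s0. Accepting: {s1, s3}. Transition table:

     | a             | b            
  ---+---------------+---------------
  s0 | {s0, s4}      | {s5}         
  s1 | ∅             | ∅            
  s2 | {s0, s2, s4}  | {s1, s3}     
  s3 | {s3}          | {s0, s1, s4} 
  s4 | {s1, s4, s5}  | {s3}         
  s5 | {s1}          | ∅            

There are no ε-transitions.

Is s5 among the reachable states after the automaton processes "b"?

Start in {s0}.
Read 'b': {s0} → {s5}.
State s5 is in {s5}.

Yes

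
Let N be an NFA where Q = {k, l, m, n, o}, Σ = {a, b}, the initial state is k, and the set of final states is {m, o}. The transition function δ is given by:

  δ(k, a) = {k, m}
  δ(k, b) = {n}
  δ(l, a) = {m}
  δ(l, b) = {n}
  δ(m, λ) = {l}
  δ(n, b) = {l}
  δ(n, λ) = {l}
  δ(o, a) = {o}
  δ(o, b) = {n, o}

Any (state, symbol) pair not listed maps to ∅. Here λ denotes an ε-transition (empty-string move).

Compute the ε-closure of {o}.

{o}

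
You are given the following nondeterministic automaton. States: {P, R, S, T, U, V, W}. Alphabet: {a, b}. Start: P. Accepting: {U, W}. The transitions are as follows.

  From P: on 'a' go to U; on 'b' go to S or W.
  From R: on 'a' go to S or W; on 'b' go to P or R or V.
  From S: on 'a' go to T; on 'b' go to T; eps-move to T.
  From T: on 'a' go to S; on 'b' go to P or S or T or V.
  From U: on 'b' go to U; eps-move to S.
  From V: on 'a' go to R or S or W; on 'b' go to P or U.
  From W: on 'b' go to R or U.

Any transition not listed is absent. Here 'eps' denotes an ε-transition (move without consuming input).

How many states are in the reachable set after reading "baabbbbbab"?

6

Start in {P}.
Read 'b': P→{S, W}; union {S, W}; ε-closure = {S, T, W}.
Read 'a': S→{T}, T→{S}, W→∅; now {S, T}.
Read 'a': S→{T}, T→{S}; now {S, T}.
Read 'b': S→{T}, T→{P, S, T, V}; now {P, S, T, V}.
Read 'b': P→{S, W}, S→{T}, T→{P, S, T, V}, V→{P, U}; now {P, S, T, U, V, W}.
Read 'b': P→{S, W}, S→{T}, T→{P, S, T, V}, U→{U}, V→{P, U}, W→{R, U}; now {P, R, S, T, U, V, W}.
Read 'b': P→{S, W}, R→{P, R, V}, S→{T}, T→{P, S, T, V}, U→{U}, V→{P, U}, W→{R, U}; now {P, R, S, T, U, V, W}.
Read 'b': P→{S, W}, R→{P, R, V}, S→{T}, T→{P, S, T, V}, U→{U}, V→{P, U}, W→{R, U}; now {P, R, S, T, U, V, W}.
Read 'a': P→{U}, R→{S, W}, S→{T}, T→{S}, U→∅, V→{R, S, W}, W→∅; now {R, S, T, U, W}.
Read 'b': R→{P, R, V}, S→{T}, T→{P, S, T, V}, U→{U}, W→{R, U}; now {P, R, S, T, U, V}.
That set has 6 states.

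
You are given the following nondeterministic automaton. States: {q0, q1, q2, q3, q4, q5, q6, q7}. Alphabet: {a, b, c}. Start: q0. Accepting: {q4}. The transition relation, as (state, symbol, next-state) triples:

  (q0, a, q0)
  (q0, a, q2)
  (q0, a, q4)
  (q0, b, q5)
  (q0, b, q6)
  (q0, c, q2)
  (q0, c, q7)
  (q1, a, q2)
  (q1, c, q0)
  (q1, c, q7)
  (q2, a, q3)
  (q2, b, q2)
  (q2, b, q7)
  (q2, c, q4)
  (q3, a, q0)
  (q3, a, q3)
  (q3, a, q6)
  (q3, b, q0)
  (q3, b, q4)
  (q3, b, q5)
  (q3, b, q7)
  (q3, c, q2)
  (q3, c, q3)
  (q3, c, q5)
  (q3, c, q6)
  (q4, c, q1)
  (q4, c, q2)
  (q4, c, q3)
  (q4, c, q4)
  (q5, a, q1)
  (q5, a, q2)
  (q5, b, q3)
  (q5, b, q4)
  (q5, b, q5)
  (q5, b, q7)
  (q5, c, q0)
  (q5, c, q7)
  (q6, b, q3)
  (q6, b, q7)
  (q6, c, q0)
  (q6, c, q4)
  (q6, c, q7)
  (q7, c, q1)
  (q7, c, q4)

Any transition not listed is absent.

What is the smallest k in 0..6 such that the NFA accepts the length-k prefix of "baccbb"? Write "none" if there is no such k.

3

Start in {q0}.
Read 'b': {q0} → {q5, q6}.
Read 'a': {q5, q6} → {q1, q2}.
Read 'c': {q1, q2} → {q0, q4, q7}.
None of the earlier sets intersect F, but {q0, q4, q7} does.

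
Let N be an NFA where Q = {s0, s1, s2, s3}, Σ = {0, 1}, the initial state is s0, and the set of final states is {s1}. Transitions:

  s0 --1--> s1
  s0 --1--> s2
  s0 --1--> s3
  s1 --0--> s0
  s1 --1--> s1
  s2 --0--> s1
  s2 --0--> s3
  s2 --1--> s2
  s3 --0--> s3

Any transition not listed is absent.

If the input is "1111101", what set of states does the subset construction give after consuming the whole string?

{s1, s2, s3}

Start in {s0}.
Read '1': {s0} → {s1, s2, s3}.
Read '1': {s1, s2, s3} → {s1, s2}.
Read '1': {s1, s2} → {s1, s2}.
Read '1': {s1, s2} → {s1, s2}.
Read '1': {s1, s2} → {s1, s2}.
Read '0': {s1, s2} → {s0, s1, s3}.
Read '1': {s0, s1, s3} → {s1, s2, s3}.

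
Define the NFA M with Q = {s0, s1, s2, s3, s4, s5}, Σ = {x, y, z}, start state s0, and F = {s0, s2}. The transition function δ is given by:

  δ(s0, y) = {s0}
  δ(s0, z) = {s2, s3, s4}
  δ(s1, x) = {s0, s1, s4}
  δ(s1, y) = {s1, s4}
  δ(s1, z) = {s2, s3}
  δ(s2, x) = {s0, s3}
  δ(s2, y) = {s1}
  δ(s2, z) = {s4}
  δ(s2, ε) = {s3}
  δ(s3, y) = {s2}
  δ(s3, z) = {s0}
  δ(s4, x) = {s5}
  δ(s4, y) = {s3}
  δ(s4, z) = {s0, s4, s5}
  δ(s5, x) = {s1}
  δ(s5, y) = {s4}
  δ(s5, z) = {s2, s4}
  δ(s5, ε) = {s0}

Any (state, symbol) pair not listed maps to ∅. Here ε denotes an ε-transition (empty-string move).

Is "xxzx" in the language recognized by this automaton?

Start in {s0}.
Read 'x': s0→∅; now ∅.
The set is empty and remains empty for the remaining 3 symbols.
The final set ∅ contains no accepting state.

No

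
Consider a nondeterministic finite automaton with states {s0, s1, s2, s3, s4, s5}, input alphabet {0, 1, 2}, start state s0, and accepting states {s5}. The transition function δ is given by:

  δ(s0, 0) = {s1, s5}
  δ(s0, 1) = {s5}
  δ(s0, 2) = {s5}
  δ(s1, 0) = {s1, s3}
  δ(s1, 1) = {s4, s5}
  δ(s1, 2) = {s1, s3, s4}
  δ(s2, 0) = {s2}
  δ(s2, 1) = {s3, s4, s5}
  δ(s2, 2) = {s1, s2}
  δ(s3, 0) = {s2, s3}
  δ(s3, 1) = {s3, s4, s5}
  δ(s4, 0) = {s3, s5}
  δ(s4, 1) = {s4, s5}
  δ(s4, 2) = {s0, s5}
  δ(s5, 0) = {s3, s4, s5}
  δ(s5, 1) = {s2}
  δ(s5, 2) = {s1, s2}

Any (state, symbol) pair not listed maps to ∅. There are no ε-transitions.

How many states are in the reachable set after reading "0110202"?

6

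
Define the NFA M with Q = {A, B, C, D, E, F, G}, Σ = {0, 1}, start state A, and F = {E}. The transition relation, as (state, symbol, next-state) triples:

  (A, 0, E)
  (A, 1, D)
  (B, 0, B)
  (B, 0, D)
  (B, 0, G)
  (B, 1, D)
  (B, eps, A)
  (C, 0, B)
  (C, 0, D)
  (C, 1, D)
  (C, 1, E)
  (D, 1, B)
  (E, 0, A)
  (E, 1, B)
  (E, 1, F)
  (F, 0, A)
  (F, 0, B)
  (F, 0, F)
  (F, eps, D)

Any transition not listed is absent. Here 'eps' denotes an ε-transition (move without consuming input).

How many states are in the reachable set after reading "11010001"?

4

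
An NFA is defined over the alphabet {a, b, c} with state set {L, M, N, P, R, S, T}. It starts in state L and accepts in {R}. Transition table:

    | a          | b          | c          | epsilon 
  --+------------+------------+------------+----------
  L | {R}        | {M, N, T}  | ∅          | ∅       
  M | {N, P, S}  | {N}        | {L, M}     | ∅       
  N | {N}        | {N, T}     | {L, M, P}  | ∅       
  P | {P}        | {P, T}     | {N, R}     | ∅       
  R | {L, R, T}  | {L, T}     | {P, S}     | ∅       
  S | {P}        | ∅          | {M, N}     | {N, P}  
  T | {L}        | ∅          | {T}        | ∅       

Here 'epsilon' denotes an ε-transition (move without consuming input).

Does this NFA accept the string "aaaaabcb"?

No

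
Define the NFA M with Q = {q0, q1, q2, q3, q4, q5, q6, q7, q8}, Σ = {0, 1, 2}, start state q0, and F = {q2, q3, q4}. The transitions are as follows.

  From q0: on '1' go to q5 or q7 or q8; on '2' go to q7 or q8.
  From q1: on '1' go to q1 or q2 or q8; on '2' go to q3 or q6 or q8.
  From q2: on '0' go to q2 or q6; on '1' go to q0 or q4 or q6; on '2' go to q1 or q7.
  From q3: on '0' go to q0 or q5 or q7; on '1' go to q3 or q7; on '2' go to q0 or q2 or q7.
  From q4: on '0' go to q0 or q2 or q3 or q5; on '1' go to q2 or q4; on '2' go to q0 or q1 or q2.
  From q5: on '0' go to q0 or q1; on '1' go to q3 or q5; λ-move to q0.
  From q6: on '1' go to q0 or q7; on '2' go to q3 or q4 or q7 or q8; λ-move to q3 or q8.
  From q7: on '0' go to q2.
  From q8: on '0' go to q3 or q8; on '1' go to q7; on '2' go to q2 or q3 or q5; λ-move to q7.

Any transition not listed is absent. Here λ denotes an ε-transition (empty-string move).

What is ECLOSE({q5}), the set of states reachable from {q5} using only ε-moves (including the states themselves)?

Begin with {q5}.
ε-move q5 → q0; add q0.

{q0, q5}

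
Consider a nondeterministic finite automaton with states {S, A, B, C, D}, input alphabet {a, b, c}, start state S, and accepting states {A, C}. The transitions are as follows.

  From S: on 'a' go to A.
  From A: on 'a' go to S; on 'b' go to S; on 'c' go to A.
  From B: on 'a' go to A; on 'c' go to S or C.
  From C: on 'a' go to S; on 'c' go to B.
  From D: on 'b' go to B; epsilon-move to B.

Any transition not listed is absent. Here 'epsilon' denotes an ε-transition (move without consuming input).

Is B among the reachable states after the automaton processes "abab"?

No

Start in {S}.
Read 'a': S→{A}; now {A}.
Read 'b': A→{S}; now {S}.
Read 'a': S→{A}; now {A}.
Read 'b': A→{S}; now {S}.
State B is not in {S}.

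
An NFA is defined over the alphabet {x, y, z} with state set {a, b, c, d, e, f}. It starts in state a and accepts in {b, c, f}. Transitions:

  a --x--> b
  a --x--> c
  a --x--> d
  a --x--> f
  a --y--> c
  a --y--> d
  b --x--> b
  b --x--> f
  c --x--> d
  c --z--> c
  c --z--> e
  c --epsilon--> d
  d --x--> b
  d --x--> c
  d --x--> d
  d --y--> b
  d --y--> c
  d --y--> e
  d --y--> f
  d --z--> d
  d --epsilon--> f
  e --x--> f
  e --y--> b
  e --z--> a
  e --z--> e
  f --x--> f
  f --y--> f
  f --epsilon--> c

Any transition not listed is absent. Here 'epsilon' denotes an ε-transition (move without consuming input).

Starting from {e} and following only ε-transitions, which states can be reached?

{e}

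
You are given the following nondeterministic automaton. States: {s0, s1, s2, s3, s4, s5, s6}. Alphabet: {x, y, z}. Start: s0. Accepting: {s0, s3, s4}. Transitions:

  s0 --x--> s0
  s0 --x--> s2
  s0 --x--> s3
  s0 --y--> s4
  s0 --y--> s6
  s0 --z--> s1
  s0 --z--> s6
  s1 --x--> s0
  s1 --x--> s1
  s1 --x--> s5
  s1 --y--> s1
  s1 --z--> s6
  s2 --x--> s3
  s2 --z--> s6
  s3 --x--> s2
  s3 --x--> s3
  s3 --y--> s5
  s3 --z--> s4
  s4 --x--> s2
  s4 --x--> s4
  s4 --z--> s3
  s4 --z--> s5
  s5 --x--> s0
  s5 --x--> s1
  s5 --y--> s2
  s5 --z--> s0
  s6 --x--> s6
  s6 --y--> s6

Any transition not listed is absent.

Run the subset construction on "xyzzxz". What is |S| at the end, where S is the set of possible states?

Start in {s0}.
Read 'x': {s0} → {s0, s2, s3}.
Read 'y': {s0, s2, s3} → {s4, s5, s6}.
Read 'z': {s4, s5, s6} → {s0, s3, s5}.
Read 'z': {s0, s3, s5} → {s0, s1, s4, s6}.
Read 'x': {s0, s1, s4, s6} → {s0, s1, s2, s3, s4, s5, s6}.
Read 'z': {s0, s1, s2, s3, s4, s5, s6} → {s0, s1, s3, s4, s5, s6}.
That set has 6 states.

6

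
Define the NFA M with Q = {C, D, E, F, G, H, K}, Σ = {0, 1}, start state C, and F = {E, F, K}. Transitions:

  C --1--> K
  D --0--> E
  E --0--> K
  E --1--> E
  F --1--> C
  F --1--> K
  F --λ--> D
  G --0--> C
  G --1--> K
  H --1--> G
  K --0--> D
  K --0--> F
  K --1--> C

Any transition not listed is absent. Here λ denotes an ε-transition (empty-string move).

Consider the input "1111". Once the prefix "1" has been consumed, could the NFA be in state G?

Start in {C}.
Read '1': C→{K}; now {K}.
State G is not in {K}.

No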